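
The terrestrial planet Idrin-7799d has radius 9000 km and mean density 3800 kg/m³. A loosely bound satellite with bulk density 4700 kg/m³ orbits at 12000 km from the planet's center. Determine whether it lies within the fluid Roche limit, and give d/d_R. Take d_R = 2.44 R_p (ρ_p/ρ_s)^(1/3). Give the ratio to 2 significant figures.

inside; d/d_R ≈ 0.59

d_R = 2.44 × (9000 km) × (3800/4700)^(1/3) = 20460 km
d/d_R = (12000) / (20460) = 0.59
Since d/d_R < 1, the body is inside the Roche limit.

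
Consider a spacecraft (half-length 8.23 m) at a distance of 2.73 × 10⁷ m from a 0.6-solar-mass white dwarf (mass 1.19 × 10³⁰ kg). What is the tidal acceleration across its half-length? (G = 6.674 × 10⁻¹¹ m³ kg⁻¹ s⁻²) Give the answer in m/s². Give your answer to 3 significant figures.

Δa = 2GMr/d³
   = 2 × (6.674 × 10⁻¹¹) × (1.19 × 10³⁰) × (8.23) / (2.73 × 10⁷)³
   = 6.43 × 10⁻² m/s²

6.43 × 10⁻² m/s²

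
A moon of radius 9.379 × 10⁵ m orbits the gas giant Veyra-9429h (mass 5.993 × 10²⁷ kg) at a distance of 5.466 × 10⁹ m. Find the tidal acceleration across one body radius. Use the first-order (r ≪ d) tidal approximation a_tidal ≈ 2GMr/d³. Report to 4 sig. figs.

4.594 × 10⁻⁶ m/s²

Differencing GM/(d−r)² and GM/d² to first order in r/d gives 2GMr/d³.
Δa = 2GMr/d³
   = 2 × (6.674 × 10⁻¹¹) × (5.993 × 10²⁷) × (9.379 × 10⁵) / (5.466 × 10⁹)³
   = 4.594 × 10⁻⁶ m/s²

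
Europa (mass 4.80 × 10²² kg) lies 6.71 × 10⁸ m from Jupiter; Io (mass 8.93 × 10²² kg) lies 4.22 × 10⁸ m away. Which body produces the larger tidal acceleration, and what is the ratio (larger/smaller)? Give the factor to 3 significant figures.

The tide-raising term goes as M/d³ (the gradient of a 1/d² field).
Europa: (4.80 × 10²²) / (6.71 × 10⁸)³ = 1.589 × 10⁻⁴
Io: (8.93 × 10²²) / (4.22 × 10⁸)³ = 1.188 × 10⁻³
Ratio (larger/smaller) = 7.48

Io, by a factor of ≈ 7.48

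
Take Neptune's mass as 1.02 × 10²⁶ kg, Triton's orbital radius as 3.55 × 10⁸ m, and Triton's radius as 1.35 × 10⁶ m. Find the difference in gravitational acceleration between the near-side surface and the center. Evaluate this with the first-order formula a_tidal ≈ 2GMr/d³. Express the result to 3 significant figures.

4.11 × 10⁻⁴ m/s²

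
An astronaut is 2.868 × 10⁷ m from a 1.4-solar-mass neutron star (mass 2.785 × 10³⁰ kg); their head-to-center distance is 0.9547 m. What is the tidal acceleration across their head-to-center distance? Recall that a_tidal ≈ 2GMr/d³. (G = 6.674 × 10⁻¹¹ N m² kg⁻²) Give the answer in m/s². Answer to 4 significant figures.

1.504 × 10⁻² m/s²

Δa = 2GMr/d³
   = 2 × (6.674 × 10⁻¹¹) × (2.785 × 10³⁰) × (0.9547) / (2.868 × 10⁷)³
   = 1.504 × 10⁻² m/s²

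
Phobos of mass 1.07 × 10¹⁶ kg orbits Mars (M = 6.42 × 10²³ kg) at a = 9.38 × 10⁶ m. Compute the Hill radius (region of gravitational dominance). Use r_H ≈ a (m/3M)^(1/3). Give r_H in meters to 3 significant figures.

r_H ≈ a (m/3M)^(1/3)
    = (9.38 × 10⁶) × (1.07 × 10¹⁶ / (3 × 6.42 × 10²³))^(1/3)
    = 1.66 × 10⁴ m

1.66 × 10⁴ m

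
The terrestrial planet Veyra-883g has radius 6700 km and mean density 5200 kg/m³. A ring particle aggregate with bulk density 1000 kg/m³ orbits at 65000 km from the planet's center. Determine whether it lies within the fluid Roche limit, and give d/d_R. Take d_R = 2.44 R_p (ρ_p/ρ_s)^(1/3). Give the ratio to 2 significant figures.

outside; d/d_R ≈ 2.3

d_R = 2.44 × (6700 km) × (5200/1000)^(1/3) = 28320 km
d/d_R = (65000) / (28320) = 2.3
Since d/d_R > 1, the body is outside the Roche limit.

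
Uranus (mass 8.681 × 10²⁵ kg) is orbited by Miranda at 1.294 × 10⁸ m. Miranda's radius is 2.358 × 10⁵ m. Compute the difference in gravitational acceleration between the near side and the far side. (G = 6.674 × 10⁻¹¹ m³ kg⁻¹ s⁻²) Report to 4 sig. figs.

a_tidal = 4GMr/d³
        = 4 × (6.674 × 10⁻¹¹) × (8.681 × 10²⁵) × (2.358 × 10⁵) / (1.294 × 10⁸)³
        = 2.522 × 10⁻³ m/s²

2.522 × 10⁻³ m/s²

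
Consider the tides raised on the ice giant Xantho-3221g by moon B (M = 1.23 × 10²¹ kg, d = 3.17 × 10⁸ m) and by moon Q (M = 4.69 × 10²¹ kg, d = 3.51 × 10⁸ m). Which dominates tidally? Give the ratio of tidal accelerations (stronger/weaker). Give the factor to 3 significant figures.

Moon Q, by a factor of ≈ 2.81

Tidal stretch scales as M/d³; compute that for each body.
Moon B: (1.23 × 10²¹) / (3.17 × 10⁸)³ = 3.861 × 10⁻⁵
Moon Q: (4.69 × 10²¹) / (3.51 × 10⁸)³ = 1.085 × 10⁻⁴
Ratio (larger/smaller) = 2.81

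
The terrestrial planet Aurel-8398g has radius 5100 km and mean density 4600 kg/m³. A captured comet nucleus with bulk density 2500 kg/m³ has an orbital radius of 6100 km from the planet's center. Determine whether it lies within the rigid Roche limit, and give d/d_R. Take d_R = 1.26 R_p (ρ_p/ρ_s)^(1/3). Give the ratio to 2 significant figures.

d_R = 1.26 × (5100 km) × (4600/2500)^(1/3) = 7874 km
d/d_R = (6100) / (7874) = 0.77
Since d/d_R < 1, the body is inside the Roche limit.

inside; d/d_R ≈ 0.77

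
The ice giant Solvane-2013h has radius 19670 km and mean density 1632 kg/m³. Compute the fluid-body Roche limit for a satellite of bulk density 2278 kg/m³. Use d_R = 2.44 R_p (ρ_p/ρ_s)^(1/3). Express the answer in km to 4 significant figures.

d_R = 2.44 × 19670 km × (1632/2278)^(1/3)
    = 42950 km

42950 km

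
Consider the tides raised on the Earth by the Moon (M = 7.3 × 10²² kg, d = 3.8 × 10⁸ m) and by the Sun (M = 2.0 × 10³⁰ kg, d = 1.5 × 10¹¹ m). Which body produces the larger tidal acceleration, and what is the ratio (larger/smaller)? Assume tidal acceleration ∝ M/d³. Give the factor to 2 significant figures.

The Moon, by a factor of ≈ 2.2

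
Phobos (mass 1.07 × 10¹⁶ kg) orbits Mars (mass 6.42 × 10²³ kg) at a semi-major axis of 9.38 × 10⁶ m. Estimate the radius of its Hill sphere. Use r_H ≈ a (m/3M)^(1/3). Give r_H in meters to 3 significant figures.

1.66 × 10⁴ m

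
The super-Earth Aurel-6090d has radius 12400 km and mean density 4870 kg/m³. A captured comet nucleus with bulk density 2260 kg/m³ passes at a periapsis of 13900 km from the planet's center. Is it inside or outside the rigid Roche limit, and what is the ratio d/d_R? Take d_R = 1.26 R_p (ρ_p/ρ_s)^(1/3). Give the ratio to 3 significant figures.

d_R = 1.26 × (12400 km) × (4870/2260)^(1/3) = 20180 km
d/d_R = (13900) / (20180) = 0.689
Since d/d_R < 1, the body is inside the Roche limit.

inside; d/d_R ≈ 0.689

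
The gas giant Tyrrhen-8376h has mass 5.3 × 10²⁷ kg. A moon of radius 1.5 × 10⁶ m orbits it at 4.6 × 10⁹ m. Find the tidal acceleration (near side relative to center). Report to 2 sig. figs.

1.1 × 10⁻⁵ m/s²

Δa = 2GMr/d³
   = 2 × (6.674 × 10⁻¹¹) × (5.3 × 10²⁷) × (1.5 × 10⁶) / (4.6 × 10⁹)³
   = 1.1 × 10⁻⁵ m/s²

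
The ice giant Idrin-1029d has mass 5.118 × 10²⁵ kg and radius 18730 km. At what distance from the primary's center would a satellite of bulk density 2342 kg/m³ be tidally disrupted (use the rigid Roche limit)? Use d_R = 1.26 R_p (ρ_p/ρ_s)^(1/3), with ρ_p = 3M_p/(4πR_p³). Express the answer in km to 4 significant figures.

ρ_p = 3M_p/(4πR_p³) = 3 × (5.118 × 10²⁵) / (4π × (1.873 × 10⁷ m)³) = 1860 kg/m³
d_R = 1.26 × 18730 km × (1860/2342)^(1/3)
    = 21850 km

21850 km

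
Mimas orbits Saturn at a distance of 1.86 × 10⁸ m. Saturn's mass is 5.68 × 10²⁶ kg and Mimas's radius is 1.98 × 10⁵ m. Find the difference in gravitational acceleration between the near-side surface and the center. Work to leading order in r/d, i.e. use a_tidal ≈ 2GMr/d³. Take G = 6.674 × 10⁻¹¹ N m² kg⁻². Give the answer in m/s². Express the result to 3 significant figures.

2.33 × 10⁻³ m/s²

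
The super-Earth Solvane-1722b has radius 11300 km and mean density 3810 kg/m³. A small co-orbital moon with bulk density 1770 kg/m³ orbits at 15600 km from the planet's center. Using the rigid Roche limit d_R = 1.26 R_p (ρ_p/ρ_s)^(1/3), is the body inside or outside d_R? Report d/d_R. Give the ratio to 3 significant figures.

inside; d/d_R ≈ 0.849

d_R = 1.26 × (11300 km) × (3810/1770)^(1/3) = 18380 km
d/d_R = (15600) / (18380) = 0.849
Since d/d_R < 1, the body is inside the Roche limit.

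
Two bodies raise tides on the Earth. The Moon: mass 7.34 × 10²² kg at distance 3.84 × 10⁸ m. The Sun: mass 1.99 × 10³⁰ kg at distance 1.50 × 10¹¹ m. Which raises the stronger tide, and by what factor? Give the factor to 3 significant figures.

Compare M/d³ for the two perturbers:
The Moon: (7.34 × 10²²) / (3.84 × 10⁸)³ = 1.296 × 10⁻³
The Sun: (1.99 × 10³⁰) / (1.50 × 10¹¹)³ = 5.896 × 10⁻⁴
Ratio (larger/smaller) = 2.20

The Moon, by a factor of ≈ 2.20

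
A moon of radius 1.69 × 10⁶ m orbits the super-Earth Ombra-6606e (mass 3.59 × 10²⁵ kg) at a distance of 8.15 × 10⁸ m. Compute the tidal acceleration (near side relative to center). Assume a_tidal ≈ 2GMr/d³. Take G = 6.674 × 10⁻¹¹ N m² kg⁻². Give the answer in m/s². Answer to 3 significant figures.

1.50 × 10⁻⁵ m/s²

a_tidal = 2GMr/d³
        = 2 × (6.674 × 10⁻¹¹) × (3.59 × 10²⁵) × (1.69 × 10⁶) / (8.15 × 10⁸)³
        = 1.50 × 10⁻⁵ m/s²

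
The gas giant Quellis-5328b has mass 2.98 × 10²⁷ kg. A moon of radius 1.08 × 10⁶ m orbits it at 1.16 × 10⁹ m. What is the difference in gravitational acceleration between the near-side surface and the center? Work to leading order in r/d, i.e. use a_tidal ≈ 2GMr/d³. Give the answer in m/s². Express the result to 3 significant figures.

2.75 × 10⁻⁴ m/s²

Since r ≪ d, expand the inverse-square field across one radius to get the leading 2GMr/d³ term.
Δa = 2GMr/d³
   = 2 × (6.674 × 10⁻¹¹) × (2.98 × 10²⁷) × (1.08 × 10⁶) / (1.16 × 10⁹)³
   = 2.75 × 10⁻⁴ m/s²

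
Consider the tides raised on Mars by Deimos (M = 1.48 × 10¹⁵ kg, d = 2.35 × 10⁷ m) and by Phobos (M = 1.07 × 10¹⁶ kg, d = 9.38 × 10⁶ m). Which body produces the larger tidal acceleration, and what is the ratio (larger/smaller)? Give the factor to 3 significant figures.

Tidal acceleration ∝ M/d³, so compare M/d³ for each.
Deimos: (1.48 × 10¹⁵) / (2.35 × 10⁷)³ = 1.140 × 10⁻⁷
Phobos: (1.07 × 10¹⁶) / (9.38 × 10⁶)³ = 1.297 × 10⁻⁵
Ratio (larger/smaller) = 114

Phobos, by a factor of ≈ 114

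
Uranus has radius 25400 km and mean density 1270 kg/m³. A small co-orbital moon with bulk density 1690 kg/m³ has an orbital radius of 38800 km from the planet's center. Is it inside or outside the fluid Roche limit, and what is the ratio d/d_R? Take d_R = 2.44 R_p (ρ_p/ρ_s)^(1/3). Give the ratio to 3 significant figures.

d_R = 2.44 × (25400 km) × (1270/1690)^(1/3) = 56350 km
d/d_R = (38800) / (56350) = 0.689
Since d/d_R < 1, the body is inside the Roche limit.

inside; d/d_R ≈ 0.689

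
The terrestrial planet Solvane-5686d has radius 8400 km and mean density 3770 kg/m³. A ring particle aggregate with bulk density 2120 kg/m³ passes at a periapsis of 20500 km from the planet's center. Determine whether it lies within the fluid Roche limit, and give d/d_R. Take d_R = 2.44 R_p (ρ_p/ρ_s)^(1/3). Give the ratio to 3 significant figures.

d_R = 2.44 × (8400 km) × (3770/2120)^(1/3) = 24830 km
d/d_R = (20500) / (24830) = 0.826
Since d/d_R < 1, the body is inside the Roche limit.

inside; d/d_R ≈ 0.826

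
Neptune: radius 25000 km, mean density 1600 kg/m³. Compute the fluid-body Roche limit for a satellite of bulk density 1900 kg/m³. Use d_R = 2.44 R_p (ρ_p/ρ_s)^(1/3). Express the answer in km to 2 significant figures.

58000 km

d_R = 2.44 × 25000 km × (1600/1900)^(1/3)
    = 58000 km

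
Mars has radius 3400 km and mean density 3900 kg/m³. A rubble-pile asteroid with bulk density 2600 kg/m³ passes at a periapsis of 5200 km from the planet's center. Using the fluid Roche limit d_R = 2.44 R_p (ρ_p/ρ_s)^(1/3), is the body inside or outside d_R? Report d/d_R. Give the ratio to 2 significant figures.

d_R = 2.44 × (3400 km) × (3900/2600)^(1/3) = 9497 km
d/d_R = (5200) / (9497) = 0.55
Since d/d_R < 1, the body is inside the Roche limit.

inside; d/d_R ≈ 0.55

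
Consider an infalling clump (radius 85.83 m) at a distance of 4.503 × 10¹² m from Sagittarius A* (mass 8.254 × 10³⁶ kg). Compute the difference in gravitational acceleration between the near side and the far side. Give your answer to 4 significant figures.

2.071 × 10⁻⁹ m/s²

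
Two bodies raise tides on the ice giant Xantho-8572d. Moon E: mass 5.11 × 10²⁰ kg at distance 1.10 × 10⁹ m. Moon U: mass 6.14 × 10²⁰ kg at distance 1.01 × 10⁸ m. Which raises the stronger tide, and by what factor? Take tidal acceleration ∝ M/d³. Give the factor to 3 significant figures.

The tide-raising term goes as M/d³ (the gradient of a 1/d² field).
Moon E: (5.11 × 10²⁰) / (1.10 × 10⁹)³ = 3.839 × 10⁻⁷
Moon U: (6.14 × 10²⁰) / (1.01 × 10⁸)³ = 5.959 × 10⁻⁴
Ratio (larger/smaller) = 1550

Moon U, by a factor of ≈ 1550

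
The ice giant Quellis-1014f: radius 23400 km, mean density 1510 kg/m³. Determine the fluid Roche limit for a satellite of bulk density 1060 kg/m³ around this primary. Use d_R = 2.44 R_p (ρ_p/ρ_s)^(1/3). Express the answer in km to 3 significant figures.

d_R = 2.44 × 23400 km × (1510/1060)^(1/3)
    = 64200 km

64200 km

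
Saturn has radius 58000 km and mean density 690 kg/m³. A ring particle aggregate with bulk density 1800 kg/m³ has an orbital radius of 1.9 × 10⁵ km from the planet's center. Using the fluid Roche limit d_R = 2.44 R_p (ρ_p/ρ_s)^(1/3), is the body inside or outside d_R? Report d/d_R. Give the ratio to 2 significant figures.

outside; d/d_R ≈ 1.8

d_R = 2.44 × (58000 km) × (690/1800)^(1/3) = 1.028 × 10⁵ km
d/d_R = (1.9 × 10⁵) / (1.028 × 10⁵) = 1.8
Since d/d_R > 1, the body is outside the Roche limit.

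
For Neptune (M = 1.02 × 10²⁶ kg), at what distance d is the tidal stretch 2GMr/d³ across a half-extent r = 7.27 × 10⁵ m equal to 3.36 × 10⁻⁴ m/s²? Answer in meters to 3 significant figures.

3.09 × 10⁸ m

2GMr/d³ = a_tidal  ⇒  d = (2GMr / a_tidal)^(1/3)
d = (2 × 6.674×10⁻¹¹ × (1.02 × 10²⁶) × (7.27 × 10⁵) / (3.36 × 10⁻⁴))^(1/3)
  = 3.09 × 10⁸ m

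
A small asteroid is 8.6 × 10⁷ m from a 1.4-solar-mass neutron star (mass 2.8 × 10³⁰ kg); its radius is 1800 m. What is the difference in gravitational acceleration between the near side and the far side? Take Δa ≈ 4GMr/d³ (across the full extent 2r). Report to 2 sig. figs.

2.1 m/s²

Δg = 4GMr/d³
   = 4 × (6.674 × 10⁻¹¹) × (2.8 × 10³⁰) × (1800) / (8.6 × 10⁷)³
   = 2.1 m/s²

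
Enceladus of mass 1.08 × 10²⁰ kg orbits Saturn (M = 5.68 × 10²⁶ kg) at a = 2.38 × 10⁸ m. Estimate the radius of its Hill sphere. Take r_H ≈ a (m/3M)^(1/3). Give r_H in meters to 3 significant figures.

9.49 × 10⁵ m

r_H ≈ a (m/3M)^(1/3)
    = (2.38 × 10⁸) × (1.08 × 10²⁰ / (3 × 5.68 × 10²⁶))^(1/3)
    = 9.49 × 10⁵ m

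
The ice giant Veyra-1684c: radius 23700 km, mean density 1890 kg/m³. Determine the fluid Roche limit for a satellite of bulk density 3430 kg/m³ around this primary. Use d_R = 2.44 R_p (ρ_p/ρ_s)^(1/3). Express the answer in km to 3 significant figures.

d_R = 2.44 × 23700 km × (1890/3430)^(1/3)
    = 47400 km

47400 km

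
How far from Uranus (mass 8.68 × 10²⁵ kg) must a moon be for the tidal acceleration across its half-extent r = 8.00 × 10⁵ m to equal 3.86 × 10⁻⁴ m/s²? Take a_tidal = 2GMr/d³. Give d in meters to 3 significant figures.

2.89 × 10⁸ m

2GMr/d³ = a_tidal  ⇒  d = (2GMr / a_tidal)^(1/3)
d = (2 × 6.674×10⁻¹¹ × (8.68 × 10²⁵) × (8.00 × 10⁵) / (3.86 × 10⁻⁴))^(1/3)
  = 2.89 × 10⁸ m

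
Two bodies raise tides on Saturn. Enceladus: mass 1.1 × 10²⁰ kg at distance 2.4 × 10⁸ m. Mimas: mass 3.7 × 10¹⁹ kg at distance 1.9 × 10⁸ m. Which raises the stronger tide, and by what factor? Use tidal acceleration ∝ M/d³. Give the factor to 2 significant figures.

Enceladus, by a factor of ≈ 1.5

The tide-raising term goes as M/d³ (the gradient of a 1/d² field).
Enceladus: (1.1 × 10²⁰) / (2.4 × 10⁸)³ = 7.957 × 10⁻⁶
Mimas: (3.7 × 10¹⁹) / (1.9 × 10⁸)³ = 5.394 × 10⁻⁶
Ratio (larger/smaller) = 1.5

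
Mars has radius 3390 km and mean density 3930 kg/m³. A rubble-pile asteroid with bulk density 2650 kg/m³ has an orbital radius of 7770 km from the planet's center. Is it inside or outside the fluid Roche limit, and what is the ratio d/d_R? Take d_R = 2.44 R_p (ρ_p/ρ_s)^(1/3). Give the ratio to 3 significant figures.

inside; d/d_R ≈ 0.824

d_R = 2.44 × (3390 km) × (3930/2650)^(1/3) = 9433 km
d/d_R = (7770) / (9433) = 0.824
Since d/d_R < 1, the body is inside the Roche limit.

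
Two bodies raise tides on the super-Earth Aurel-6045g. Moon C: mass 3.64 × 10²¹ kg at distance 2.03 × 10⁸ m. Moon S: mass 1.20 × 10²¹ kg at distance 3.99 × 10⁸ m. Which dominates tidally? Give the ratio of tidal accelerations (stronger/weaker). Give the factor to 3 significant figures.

Moon C, by a factor of ≈ 23.0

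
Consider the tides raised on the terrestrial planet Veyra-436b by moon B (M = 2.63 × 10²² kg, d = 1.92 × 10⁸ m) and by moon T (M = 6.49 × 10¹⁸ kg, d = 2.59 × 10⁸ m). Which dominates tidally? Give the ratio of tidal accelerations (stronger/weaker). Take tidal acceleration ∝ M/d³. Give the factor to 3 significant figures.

Compare M/d³ for the two perturbers:
Moon B: (2.63 × 10²²) / (1.92 × 10⁸)³ = 3.716 × 10⁻³
Moon T: (6.49 × 10¹⁸) / (2.59 × 10⁸)³ = 3.735 × 10⁻⁷
Ratio (larger/smaller) = 9950

Moon B, by a factor of ≈ 9950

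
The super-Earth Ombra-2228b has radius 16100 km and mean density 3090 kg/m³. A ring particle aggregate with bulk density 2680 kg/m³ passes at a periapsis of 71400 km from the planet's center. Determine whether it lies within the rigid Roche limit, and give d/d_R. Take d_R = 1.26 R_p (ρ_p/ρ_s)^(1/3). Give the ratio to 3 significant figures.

outside; d/d_R ≈ 3.36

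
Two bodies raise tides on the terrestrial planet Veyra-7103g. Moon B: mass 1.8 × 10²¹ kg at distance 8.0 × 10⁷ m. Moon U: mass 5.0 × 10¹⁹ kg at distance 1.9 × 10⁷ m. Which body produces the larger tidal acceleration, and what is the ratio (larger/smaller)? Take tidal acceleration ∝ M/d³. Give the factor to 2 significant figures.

Compare M/d³ for the two perturbers:
Moon B: (1.8 × 10²¹) / (8.0 × 10⁷)³ = 3.516 × 10⁻³
Moon U: (5.0 × 10¹⁹) / (1.9 × 10⁷)³ = 7.290 × 10⁻³
Ratio (larger/smaller) = 2.1

Moon U, by a factor of ≈ 2.1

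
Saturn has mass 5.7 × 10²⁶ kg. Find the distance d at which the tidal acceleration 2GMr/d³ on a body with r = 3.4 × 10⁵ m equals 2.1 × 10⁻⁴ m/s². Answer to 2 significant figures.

2GMr/d³ = a_tidal  ⇒  d = (2GMr / a_tidal)^(1/3)
d = (2 × 6.674×10⁻¹¹ × (5.7 × 10²⁶) × (3.4 × 10⁵) / (2.1 × 10⁻⁴))^(1/3)
  = 5.0 × 10⁸ m

5.0 × 10⁸ m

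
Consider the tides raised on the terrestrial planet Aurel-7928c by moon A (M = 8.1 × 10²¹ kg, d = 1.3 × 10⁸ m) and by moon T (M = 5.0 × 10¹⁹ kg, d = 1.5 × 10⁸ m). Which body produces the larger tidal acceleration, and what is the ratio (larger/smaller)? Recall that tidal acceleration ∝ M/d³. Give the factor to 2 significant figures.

Moon A, by a factor of ≈ 250

Tidal acceleration ∝ M/d³, so compare M/d³ for each.
Moon A: (8.1 × 10²¹) / (1.3 × 10⁸)³ = 3.687 × 10⁻³
Moon T: (5.0 × 10¹⁹) / (1.5 × 10⁸)³ = 1.481 × 10⁻⁵
Ratio (larger/smaller) = 250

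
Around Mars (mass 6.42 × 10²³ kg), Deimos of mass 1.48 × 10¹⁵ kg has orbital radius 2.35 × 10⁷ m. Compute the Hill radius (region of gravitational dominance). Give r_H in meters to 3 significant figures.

2.15 × 10⁴ m

r_H ≈ a (m/3M)^(1/3)
    = (2.35 × 10⁷) × (1.48 × 10¹⁵ / (3 × 6.42 × 10²³))^(1/3)
    = 2.15 × 10⁴ m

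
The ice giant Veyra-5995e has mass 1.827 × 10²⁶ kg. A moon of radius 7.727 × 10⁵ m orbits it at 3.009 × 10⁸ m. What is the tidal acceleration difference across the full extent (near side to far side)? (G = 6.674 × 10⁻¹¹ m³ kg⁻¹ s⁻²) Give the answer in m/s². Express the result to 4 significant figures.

Δg = 4GMr/d³
   = 4 × (6.674 × 10⁻¹¹) × (1.827 × 10²⁶) × (7.727 × 10⁵) / (3.009 × 10⁸)³
   = 1.383 × 10⁻³ m/s²

1.383 × 10⁻³ m/s²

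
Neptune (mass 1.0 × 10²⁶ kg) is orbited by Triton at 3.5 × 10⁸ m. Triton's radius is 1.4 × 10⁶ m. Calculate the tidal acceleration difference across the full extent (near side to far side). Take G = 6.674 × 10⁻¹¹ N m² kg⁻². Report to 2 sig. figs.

Δa = 4GMr/d³
   = 4 × (6.674 × 10⁻¹¹) × (1.0 × 10²⁶) × (1.4 × 10⁶) / (3.5 × 10⁸)³
   = 8.7 × 10⁻⁴ m/s²

8.7 × 10⁻⁴ m/s²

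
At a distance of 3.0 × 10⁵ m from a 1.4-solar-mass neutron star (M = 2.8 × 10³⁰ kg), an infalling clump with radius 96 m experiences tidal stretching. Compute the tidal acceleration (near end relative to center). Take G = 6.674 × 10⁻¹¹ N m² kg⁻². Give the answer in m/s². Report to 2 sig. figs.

1.3 × 10⁶ m/s²

The tidal stretch is the gradient of GM/d² times the body's extent r, hence the 1/d³ dependence.
Δg = 2GMr/d³
   = 2 × (6.674 × 10⁻¹¹) × (2.8 × 10³⁰) × (96) / (3.0 × 10⁵)³
   = 1.3 × 10⁶ m/s²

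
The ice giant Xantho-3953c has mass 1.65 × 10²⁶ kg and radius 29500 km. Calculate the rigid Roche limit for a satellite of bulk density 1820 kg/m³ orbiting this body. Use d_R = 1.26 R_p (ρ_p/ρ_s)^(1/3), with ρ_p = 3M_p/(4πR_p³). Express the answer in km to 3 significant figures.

ρ_p = 3M_p/(4πR_p³) = 3 × (1.65 × 10²⁶) / (4π × (2.95 × 10⁷ m)³) = 1530 kg/m³
d_R = 1.26 × 29500 km × (1530/1820)^(1/3)
    = 35100 km

35100 km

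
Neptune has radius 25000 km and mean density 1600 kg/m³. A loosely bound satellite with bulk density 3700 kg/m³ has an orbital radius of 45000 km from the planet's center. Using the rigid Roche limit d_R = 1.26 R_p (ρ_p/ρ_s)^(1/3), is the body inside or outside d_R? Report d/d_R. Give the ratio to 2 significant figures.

outside; d/d_R ≈ 1.9

d_R = 1.26 × (25000 km) × (1600/3700)^(1/3) = 23820 km
d/d_R = (45000) / (23820) = 1.9
Since d/d_R > 1, the body is outside the Roche limit.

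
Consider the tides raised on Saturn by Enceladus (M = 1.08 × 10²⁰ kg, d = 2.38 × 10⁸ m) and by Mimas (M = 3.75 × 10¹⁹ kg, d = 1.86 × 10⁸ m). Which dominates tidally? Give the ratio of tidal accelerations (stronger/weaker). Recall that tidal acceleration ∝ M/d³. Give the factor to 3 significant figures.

Enceladus, by a factor of ≈ 1.37

Tidal stretch scales as M/d³; compute that for each body.
Enceladus: (1.08 × 10²⁰) / (2.38 × 10⁸)³ = 8.011 × 10⁻⁶
Mimas: (3.75 × 10¹⁹) / (1.86 × 10⁸)³ = 5.828 × 10⁻⁶
Ratio (larger/smaller) = 1.37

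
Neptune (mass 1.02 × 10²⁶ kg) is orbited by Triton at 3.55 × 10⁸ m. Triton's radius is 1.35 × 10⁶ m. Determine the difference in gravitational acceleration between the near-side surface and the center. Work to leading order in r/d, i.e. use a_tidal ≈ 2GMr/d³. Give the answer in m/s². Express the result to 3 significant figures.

Δg = 2GMr/d³
   = 2 × (6.674 × 10⁻¹¹) × (1.02 × 10²⁶) × (1.35 × 10⁶) / (3.55 × 10⁸)³
   = 4.11 × 10⁻⁴ m/s²

4.11 × 10⁻⁴ m/s²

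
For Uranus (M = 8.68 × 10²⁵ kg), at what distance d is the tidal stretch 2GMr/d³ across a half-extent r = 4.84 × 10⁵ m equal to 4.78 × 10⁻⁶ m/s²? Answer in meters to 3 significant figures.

2GMr/d³ = a_tidal  ⇒  d = (2GMr / a_tidal)^(1/3)
d = (2 × 6.674×10⁻¹¹ × (8.68 × 10²⁵) × (4.84 × 10⁵) / (4.78 × 10⁻⁶))^(1/3)
  = 1.05 × 10⁹ m

1.05 × 10⁹ m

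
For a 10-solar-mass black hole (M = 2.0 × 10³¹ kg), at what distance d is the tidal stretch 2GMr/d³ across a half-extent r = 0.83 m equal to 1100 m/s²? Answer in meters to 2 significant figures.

2GMr/d³ = a_tidal  ⇒  d = (2GMr / a_tidal)^(1/3)
d = (2 × 6.674×10⁻¹¹ × (2.0 × 10³¹) × (0.83) / (1100))^(1/3)
  = 1.3 × 10⁶ m

1.3 × 10⁶ m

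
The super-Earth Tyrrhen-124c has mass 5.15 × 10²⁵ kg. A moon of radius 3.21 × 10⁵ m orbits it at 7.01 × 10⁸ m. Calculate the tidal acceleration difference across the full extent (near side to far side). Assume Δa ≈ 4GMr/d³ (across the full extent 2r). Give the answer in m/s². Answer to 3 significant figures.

Near-to-far spans 2r, so the tidal difference is twice the near-to-center value: 4GMr/d³.
Δg = 4GMr/d³
   = 4 × (6.674 × 10⁻¹¹) × (5.15 × 10²⁵) × (3.21 × 10⁵) / (7.01 × 10⁸)³
   = 1.28 × 10⁻⁵ m/s²

1.28 × 10⁻⁵ m/s²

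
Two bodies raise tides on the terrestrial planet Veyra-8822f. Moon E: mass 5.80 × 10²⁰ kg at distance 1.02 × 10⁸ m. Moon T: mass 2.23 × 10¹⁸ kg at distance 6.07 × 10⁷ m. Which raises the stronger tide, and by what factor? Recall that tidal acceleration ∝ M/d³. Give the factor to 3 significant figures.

Moon E, by a factor of ≈ 54.8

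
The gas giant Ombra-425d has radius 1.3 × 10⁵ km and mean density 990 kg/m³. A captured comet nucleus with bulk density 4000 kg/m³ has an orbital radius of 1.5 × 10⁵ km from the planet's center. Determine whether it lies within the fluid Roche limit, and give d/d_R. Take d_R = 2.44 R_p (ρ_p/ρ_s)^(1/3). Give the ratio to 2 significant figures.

inside; d/d_R ≈ 0.75

d_R = 2.44 × (1.3 × 10⁵ km) × (990/4000)^(1/3) = 1.992 × 10⁵ km
d/d_R = (1.5 × 10⁵) / (1.992 × 10⁵) = 0.75
Since d/d_R < 1, the body is inside the Roche limit.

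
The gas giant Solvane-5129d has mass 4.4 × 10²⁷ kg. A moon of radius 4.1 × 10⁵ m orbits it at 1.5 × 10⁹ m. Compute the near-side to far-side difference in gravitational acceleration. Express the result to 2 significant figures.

The field gradient is 2GM/d³; across the full diameter 2r the difference is 4GMr/d³.
Δg = 4GMr/d³
   = 4 × (6.674 × 10⁻¹¹) × (4.4 × 10²⁷) × (4.1 × 10⁵) / (1.5 × 10⁹)³
   = 1.4 × 10⁻⁴ m/s²

1.4 × 10⁻⁴ m/s²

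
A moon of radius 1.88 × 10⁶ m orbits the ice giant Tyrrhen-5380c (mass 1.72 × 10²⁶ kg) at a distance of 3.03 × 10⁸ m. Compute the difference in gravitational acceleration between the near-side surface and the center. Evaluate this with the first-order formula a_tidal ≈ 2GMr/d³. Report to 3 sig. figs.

1.55 × 10⁻³ m/s²

Δg = 2GMr/d³
   = 2 × (6.674 × 10⁻¹¹) × (1.72 × 10²⁶) × (1.88 × 10⁶) / (3.03 × 10⁸)³
   = 1.55 × 10⁻³ m/s²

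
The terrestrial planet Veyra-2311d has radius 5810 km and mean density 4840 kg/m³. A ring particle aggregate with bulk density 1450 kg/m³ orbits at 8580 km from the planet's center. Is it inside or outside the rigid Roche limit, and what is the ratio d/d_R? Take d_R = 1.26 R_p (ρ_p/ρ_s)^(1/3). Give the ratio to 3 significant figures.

d_R = 1.26 × (5810 km) × (4840/1450)^(1/3) = 10940 km
d/d_R = (8580) / (10940) = 0.784
Since d/d_R < 1, the body is inside the Roche limit.

inside; d/d_R ≈ 0.784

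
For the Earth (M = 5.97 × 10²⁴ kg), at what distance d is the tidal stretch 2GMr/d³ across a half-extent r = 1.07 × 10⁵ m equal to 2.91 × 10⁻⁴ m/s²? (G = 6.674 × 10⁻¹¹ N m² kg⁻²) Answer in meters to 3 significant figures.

6.64 × 10⁷ m

2GMr/d³ = a_tidal  ⇒  d = (2GMr / a_tidal)^(1/3)
d = (2 × 6.674×10⁻¹¹ × (5.97 × 10²⁴) × (1.07 × 10⁵) / (2.91 × 10⁻⁴))^(1/3)
  = 6.64 × 10⁷ m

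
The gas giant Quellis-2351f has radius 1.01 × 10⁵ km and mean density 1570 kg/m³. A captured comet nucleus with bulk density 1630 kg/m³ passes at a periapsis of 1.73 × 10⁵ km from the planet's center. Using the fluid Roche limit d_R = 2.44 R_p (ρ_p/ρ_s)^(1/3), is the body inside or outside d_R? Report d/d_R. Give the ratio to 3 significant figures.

d_R = 2.44 × (1.01 × 10⁵ km) × (1570/1630)^(1/3) = 2.434 × 10⁵ km
d/d_R = (1.73 × 10⁵) / (2.434 × 10⁵) = 0.711
Since d/d_R < 1, the body is inside the Roche limit.

inside; d/d_R ≈ 0.711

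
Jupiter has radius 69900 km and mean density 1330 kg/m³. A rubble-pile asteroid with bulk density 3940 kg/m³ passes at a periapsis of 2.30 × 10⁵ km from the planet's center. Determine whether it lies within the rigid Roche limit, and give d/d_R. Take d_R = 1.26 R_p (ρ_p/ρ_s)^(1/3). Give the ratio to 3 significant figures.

d_R = 1.26 × (69900 km) × (1330/3940)^(1/3) = 61320 km
d/d_R = (2.30 × 10⁵) / (61320) = 3.75
Since d/d_R > 1, the body is outside the Roche limit.

outside; d/d_R ≈ 3.75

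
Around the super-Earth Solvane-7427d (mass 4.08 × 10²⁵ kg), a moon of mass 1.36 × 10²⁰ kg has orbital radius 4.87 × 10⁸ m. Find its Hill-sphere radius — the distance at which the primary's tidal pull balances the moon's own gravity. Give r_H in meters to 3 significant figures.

5.04 × 10⁶ m

r_H ≈ a (m/3M)^(1/3)
    = (4.87 × 10⁸) × (1.36 × 10²⁰ / (3 × 4.08 × 10²⁵))^(1/3)
    = 5.04 × 10⁶ m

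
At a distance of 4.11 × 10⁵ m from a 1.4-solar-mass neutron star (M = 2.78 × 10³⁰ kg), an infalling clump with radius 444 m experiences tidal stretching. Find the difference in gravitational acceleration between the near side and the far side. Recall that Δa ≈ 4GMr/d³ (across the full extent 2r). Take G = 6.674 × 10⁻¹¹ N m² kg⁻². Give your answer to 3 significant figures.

4.75 × 10⁶ m/s²

Δg = 4GMr/d³
   = 4 × (6.674 × 10⁻¹¹) × (2.78 × 10³⁰) × (444) / (4.11 × 10⁵)³
   = 4.75 × 10⁶ m/s²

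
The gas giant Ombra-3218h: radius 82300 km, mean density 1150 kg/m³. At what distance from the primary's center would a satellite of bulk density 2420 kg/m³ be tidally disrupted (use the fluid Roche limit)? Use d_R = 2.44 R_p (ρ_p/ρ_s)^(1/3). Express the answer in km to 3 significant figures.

d_R = 2.44 × 82300 km × (1150/2420)^(1/3)
    = 1.57 × 10⁵ km

1.57 × 10⁵ km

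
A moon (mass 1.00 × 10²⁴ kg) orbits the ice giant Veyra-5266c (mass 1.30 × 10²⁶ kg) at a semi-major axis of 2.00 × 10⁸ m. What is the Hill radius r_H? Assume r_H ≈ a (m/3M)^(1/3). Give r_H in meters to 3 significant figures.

r_H ≈ a (m/3M)^(1/3)
    = (2.00 × 10⁸) × (1.00 × 10²⁴ / (3 × 1.30 × 10²⁶))^(1/3)
    = 2.74 × 10⁷ m

2.74 × 10⁷ m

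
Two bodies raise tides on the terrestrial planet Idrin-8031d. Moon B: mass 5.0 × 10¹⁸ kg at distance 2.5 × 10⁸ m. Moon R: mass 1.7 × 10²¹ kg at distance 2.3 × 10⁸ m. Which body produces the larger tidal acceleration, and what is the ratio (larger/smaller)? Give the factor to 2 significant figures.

The tide-raising term goes as M/d³ (the gradient of a 1/d² field).
Moon B: (5.0 × 10¹⁸) / (2.5 × 10⁸)³ = 3.200 × 10⁻⁷
Moon R: (1.7 × 10²¹) / (2.3 × 10⁸)³ = 1.397 × 10⁻⁴
Ratio (larger/smaller) = 440

Moon R, by a factor of ≈ 440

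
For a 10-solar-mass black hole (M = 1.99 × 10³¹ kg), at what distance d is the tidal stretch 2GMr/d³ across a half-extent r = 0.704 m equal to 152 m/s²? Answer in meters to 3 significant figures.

2.31 × 10⁶ m

2GMr/d³ = a_tidal  ⇒  d = (2GMr / a_tidal)^(1/3)
d = (2 × 6.674×10⁻¹¹ × (1.99 × 10³¹) × (0.704) / (152))^(1/3)
  = 2.31 × 10⁶ m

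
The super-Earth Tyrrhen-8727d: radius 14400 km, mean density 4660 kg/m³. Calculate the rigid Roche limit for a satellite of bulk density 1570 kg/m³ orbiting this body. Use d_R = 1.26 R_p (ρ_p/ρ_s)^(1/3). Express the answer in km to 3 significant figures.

d_R = 1.26 × 14400 km × (4660/1570)^(1/3)
    = 26100 km

26100 km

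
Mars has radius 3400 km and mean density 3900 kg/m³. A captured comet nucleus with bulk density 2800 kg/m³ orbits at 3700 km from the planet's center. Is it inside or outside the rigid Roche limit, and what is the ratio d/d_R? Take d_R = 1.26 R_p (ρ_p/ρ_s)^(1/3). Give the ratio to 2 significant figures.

d_R = 1.26 × (3400 km) × (3900/2800)^(1/3) = 4784 km
d/d_R = (3700) / (4784) = 0.77
Since d/d_R < 1, the body is inside the Roche limit.

inside; d/d_R ≈ 0.77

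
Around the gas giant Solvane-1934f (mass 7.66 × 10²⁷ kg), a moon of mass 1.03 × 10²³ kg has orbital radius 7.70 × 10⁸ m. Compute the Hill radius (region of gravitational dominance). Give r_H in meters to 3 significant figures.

1.27 × 10⁷ m

r_H ≈ a (m/3M)^(1/3)
    = (7.70 × 10⁸) × (1.03 × 10²³ / (3 × 7.66 × 10²⁷))^(1/3)
    = 1.27 × 10⁷ m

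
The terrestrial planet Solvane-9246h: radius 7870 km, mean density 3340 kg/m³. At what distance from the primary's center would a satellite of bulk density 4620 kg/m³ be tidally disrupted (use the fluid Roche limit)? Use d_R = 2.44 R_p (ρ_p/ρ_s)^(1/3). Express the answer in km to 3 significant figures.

d_R = 2.44 × 7870 km × (3340/4620)^(1/3)
    = 17200 km

17200 km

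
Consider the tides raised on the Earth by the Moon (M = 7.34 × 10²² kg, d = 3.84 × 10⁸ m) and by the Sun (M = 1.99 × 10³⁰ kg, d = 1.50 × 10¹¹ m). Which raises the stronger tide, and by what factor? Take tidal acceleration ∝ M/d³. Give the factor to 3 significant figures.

Tidal stretch scales as M/d³; compute that for each body.
The Moon: (7.34 × 10²²) / (3.84 × 10⁸)³ = 1.296 × 10⁻³
The Sun: (1.99 × 10³⁰) / (1.50 × 10¹¹)³ = 5.896 × 10⁻⁴
Ratio (larger/smaller) = 2.20

The Moon, by a factor of ≈ 2.20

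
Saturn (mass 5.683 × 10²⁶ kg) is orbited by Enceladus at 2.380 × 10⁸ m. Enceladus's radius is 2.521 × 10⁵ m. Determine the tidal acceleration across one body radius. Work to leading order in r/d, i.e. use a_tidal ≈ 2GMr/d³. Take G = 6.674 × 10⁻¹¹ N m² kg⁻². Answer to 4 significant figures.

1.419 × 10⁻³ m/s²

Δa = 2GMr/d³
   = 2 × (6.674 × 10⁻¹¹) × (5.683 × 10²⁶) × (2.521 × 10⁵) / (2.380 × 10⁸)³
   = 1.419 × 10⁻³ m/s²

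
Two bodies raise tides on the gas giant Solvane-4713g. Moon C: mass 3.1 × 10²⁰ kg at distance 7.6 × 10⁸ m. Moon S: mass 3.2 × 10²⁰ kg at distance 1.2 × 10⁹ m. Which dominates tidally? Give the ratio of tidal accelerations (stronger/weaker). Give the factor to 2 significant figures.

Tidal stretch scales as M/d³; compute that for each body.
Moon C: (3.1 × 10²⁰) / (7.6 × 10⁸)³ = 7.062 × 10⁻⁷
Moon S: (3.2 × 10²⁰) / (1.2 × 10⁹)³ = 1.852 × 10⁻⁷
Ratio (larger/smaller) = 3.8

Moon C, by a factor of ≈ 3.8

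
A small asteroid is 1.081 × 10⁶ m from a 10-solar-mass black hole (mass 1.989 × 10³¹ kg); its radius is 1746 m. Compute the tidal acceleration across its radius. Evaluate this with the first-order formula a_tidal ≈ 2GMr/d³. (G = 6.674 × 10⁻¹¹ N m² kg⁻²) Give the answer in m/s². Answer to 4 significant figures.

a_tidal = 2GMr/d³
        = 2 × (6.674 × 10⁻¹¹) × (1.989 × 10³¹) × (1746) / (1.081 × 10⁶)³
        = 3.670 × 10⁶ m/s²

3.670 × 10⁶ m/s²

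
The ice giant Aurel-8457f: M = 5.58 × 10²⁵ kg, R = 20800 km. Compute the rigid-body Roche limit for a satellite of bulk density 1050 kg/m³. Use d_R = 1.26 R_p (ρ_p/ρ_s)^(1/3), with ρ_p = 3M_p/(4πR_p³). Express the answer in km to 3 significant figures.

ρ_p = 3M_p/(4πR_p³) = 3 × (5.58 × 10²⁵) / (4π × (2.08 × 10⁷ m)³) = 1480 kg/m³
d_R = 1.26 × 20800 km × (1480/1050)^(1/3)
    = 29400 km

29400 km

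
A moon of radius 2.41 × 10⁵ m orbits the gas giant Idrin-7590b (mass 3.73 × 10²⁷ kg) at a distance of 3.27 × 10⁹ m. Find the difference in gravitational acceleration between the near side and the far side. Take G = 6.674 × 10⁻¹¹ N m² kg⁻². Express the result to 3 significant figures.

6.86 × 10⁻⁶ m/s²

a_tidal = 4GMr/d³
        = 4 × (6.674 × 10⁻¹¹) × (3.73 × 10²⁷) × (2.41 × 10⁵) / (3.27 × 10⁹)³
        = 6.86 × 10⁻⁶ m/s²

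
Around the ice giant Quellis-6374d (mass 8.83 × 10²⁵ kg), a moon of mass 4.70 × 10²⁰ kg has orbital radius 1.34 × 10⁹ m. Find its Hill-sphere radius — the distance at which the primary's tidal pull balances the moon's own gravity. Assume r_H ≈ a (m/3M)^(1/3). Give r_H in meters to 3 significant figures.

1.62 × 10⁷ m

r_H ≈ a (m/3M)^(1/3)
    = (1.34 × 10⁹) × (4.70 × 10²⁰ / (3 × 8.83 × 10²⁵))^(1/3)
    = 1.62 × 10⁷ m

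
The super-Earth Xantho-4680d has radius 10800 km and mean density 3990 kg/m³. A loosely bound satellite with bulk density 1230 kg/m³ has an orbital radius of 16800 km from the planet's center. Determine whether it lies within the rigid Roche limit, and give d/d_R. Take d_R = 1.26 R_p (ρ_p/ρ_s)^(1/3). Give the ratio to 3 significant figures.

inside; d/d_R ≈ 0.834

d_R = 1.26 × (10800 km) × (3990/1230)^(1/3) = 20140 km
d/d_R = (16800) / (20140) = 0.834
Since d/d_R < 1, the body is inside the Roche limit.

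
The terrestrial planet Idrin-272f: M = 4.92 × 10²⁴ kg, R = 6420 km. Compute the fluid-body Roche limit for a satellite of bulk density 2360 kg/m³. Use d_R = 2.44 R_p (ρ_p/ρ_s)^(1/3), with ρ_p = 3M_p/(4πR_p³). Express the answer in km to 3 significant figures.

19300 km

ρ_p = 3M_p/(4πR_p³) = 3 × (4.92 × 10²⁴) / (4π × (6.42 × 10⁶ m)³) = 4440 kg/m³
d_R = 2.44 × 6420 km × (4440/2360)^(1/3)
    = 19300 km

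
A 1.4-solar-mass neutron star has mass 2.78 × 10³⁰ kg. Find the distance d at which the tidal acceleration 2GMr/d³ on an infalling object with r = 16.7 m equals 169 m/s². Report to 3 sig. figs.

2GMr/d³ = a_tidal  ⇒  d = (2GMr / a_tidal)^(1/3)
d = (2 × 6.674×10⁻¹¹ × (2.78 × 10³⁰) × (16.7) / (169))^(1/3)
  = 3.32 × 10⁶ m

3.32 × 10⁶ m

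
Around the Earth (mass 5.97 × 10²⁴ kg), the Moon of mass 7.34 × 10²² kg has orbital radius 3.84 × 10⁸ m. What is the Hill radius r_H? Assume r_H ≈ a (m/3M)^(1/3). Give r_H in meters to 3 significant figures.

r_H ≈ a (m/3M)^(1/3)
    = (3.84 × 10⁸) × (7.34 × 10²² / (3 × 5.97 × 10²⁴))^(1/3)
    = 6.15 × 10⁷ m

6.15 × 10⁷ m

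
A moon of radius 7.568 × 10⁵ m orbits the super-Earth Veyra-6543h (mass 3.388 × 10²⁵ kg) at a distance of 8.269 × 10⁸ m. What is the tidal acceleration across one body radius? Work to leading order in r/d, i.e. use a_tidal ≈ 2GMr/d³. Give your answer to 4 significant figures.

6.053 × 10⁻⁶ m/s²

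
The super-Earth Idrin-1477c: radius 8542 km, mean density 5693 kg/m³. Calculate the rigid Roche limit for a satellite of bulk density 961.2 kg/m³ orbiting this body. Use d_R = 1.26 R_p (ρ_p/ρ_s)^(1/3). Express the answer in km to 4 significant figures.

19470 km

d_R = 1.26 × 8542 km × (5693/961.2)^(1/3)
    = 19470 km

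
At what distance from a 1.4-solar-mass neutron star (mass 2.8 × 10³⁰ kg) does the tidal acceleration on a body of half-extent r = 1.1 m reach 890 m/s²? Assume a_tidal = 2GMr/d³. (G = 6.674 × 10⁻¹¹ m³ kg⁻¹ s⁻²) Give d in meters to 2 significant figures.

7.7 × 10⁵ m

2GMr/d³ = a_tidal  ⇒  d = (2GMr / a_tidal)^(1/3)
d = (2 × 6.674×10⁻¹¹ × (2.8 × 10³⁰) × (1.1) / (890))^(1/3)
  = 7.7 × 10⁵ m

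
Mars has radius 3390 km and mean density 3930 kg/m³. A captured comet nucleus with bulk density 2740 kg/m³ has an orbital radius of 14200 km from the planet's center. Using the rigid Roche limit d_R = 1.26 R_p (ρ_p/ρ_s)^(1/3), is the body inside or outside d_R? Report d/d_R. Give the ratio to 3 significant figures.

outside; d/d_R ≈ 2.95

d_R = 1.26 × (3390 km) × (3930/2740)^(1/3) = 4817 km
d/d_R = (14200) / (4817) = 2.95
Since d/d_R > 1, the body is outside the Roche limit.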